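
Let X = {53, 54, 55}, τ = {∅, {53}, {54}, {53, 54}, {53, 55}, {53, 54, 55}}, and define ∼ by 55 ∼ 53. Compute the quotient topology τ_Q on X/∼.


X/∼ = {[53=55], [54]}; |τ_Q| = 4.

Equivalence classes: [53=55], [54].
Quotient map π: X → X/∼ sends 53 ↦ [53=55], 54 ↦ [54], 55 ↦ [53=55].
For each subset V ⊆ X/∼, compute π^{-1}(V) ⊆ X and check whether π^{-1}(V) ∈ τ. V is open in τ_Q iff π^{-1}(V) ∈ τ.
  V = {}: π^{-1}(V) = ∅ ∈ τ ✓.
  V = {[53=55]}: π^{-1}(V) = {53, 55} ∈ τ ✓.
  V = {[54]}: π^{-1}(V) = {54} ∈ τ ✓.
  V = {[53=55], [54]}: π^{-1}(V) = {53, 54, 55} ∈ τ ✓.
Open sets in the quotient: τ_Q = {{}, {[53=55]}, {[54]}, {[53=55], [54]}} (4 elements).


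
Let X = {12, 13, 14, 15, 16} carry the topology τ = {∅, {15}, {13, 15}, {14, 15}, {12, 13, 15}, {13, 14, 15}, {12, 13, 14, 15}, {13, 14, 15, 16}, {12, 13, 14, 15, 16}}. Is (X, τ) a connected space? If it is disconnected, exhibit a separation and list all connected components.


(X, τ) is connected.

Find clopen sets (U ∈ τ with X ∖ U ∈ τ):
  U = ∅, X ∖ U = {12, 13, 14, 15, 16} — both open, so U is clopen.
  U = {12, 13, 14, 15, 16}, X ∖ U = ∅ — both open, so U is clopen.
Only trivial clopens (∅ and X) exist, so (X, τ) is connected.
Compute connected components by grouping points that agree on all clopens:
  component: {12, 13, 14, 15, 16}


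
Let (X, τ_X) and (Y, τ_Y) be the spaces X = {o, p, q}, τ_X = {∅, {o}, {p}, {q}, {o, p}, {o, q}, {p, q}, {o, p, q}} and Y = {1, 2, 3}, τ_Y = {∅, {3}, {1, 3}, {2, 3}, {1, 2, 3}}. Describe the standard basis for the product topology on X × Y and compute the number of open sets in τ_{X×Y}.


Basis B = {∅ × ∅, {o} × {3}, {p} × {3}, {q} × {3}, {o} × {1, 3}, {o} × {2, 3}, {o, p} × {3}, {o, q} × {3}, {p} × {1, 3}, {p} × {2, 3}, {p, q} × {3}, {q} × {1, 3}, {q} × {2, 3}, {o} × {1, 2, 3}, {o, p, q} × {3}, {p} × {1, 2, 3}, {q} × {1, 2, 3}, {o, p} × {1, 3}, {o, q} × {1, 3}, {o, p} × {2, 3}, {o, q} × {2, 3}, {p, q} × {1, 3}, {p, q} × {2, 3}, {o, p} × {1, 2, 3}, {o, q} × {1, 2, 3}, {o, p, q} × {1, 3}, {o, p, q} × {2, 3}, {p, q} × {1, 2, 3}, {o, p, q} × {1, 2, 3}}; |τ_{X×Y}| = 125.

Enumerate products U × V with U ∈ τ_X, V ∈ τ_Y (deduplicated):
  ∅ × ∅ = {} (∅)
  {o} × {3} = {(o,3)}
  {p} × {3} = {(p,3)}
  {q} × {3} = {(q,3)}
  {o} × {1, 3} = {(o,1), (o,3)}
  {o} × {2, 3} = {(o,2), (o,3)}
  {o, p} × {3} = {(o,3), (p,3)}
  {o, q} × {3} = {(o,3), (q,3)}
  {p} × {1, 3} = {(p,1), (p,3)}
  {p} × {2, 3} = {(p,2), (p,3)}
  {p, q} × {3} = {(p,3), (q,3)}
  {q} × {1, 3} = {(q,1), (q,3)}
  {q} × {2, 3} = {(q,2), (q,3)}
  {o} × {1, 2, 3} = {(o,1), (o,2), (o,3)}
  {o, p, q} × {3} = {(o,3), (p,3), (q,3)}
  {p} × {1, 2, 3} = {(p,1), (p,2), (p,3)}
  {q} × {1, 2, 3} = {(q,1), (q,2), (q,3)}
  {o, p} × {1, 3} = {(o,1), (o,3), (p,1), (p,3)}
  {o, q} × {1, 3} = {(o,1), (o,3), (q,1), (q,3)}
  {o, p} × {2, 3} = {(o,2), (o,3), (p,2), (p,3)}
  {o, q} × {2, 3} = {(o,2), (o,3), (q,2), (q,3)}
  {p, q} × {1, 3} = {(p,1), (p,3), (q,1), (q,3)}
  {p, q} × {2, 3} = {(p,2), (p,3), (q,2), (q,3)}
  {o, p} × {1, 2, 3} = {(o,1), (o,2), (o,3), (p,1), (p,2), (p,3)}
  {o, q} × {1, 2, 3} = {(o,1), (o,2), (o,3), (q,1), (q,2), (q,3)}
  {o, p, q} × {1, 3} = {(o,1), (o,3), (p,1), (p,3), (q,1), (q,3)}
  {o, p, q} × {2, 3} = {(o,2), (o,3), (p,2), (p,3), (q,2), (q,3)}
  {p, q} × {1, 2, 3} = {(p,1), (p,2), (p,3), (q,1), (q,2), (q,3)}
  {o, p, q} × {1, 2, 3} = {(o,1), (o,2), (o,3), (p,1), (p,2), (p,3), (q,1), (q,2), (q,3)}
These 29 distinct sets form the basis B.
Close under arbitrary unions to get τ_{X×Y}; counting gives |τ_{X×Y}| = 125.


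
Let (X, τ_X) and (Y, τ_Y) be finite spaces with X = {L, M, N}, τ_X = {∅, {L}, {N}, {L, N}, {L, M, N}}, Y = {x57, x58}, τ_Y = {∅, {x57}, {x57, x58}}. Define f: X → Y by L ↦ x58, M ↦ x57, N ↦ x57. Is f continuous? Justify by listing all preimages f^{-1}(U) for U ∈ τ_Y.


f is NOT continuous.

Compute f^{-1}(U) for each U ∈ τ_Y:
  U = ∅: f^{-1}(U) = ∅ ∈ τ_X ✓.
  U = {x57}: f^{-1}(U) = {M, N} ∉ τ_X ✗.
  U = {x57, x58}: f^{-1}(U) = {L, M, N} ∈ τ_X ✓.
Found U = {x57} with f^{-1}(U) = {M, N} not in τ_X. Therefore f is NOT continuous.


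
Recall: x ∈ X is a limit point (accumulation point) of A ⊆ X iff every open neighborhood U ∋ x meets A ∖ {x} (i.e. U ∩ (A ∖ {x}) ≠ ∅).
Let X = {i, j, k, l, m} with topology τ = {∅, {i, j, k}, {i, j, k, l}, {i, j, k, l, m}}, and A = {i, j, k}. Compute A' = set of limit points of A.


A' = {i, j, k, l, m}

For each x ∈ X, list the open sets U ∈ τ with x ∈ U, then check whether U ∩ (A ∖ {x}) ≠ ∅ for every such U.
  x = i: opens ∋ x are {i, j, k}, {i, j, k, l}, {i, j, k, l, m}; each meets A ∖ {i}, so x IS a limit point.
  x = j: opens ∋ x are {i, j, k}, {i, j, k, l}, {i, j, k, l, m}; each meets A ∖ {j}, so x IS a limit point.
  x = k: opens ∋ x are {i, j, k}, {i, j, k, l}, {i, j, k, l, m}; each meets A ∖ {k}, so x IS a limit point.
  x = l: opens ∋ x are {i, j, k, l}, {i, j, k, l, m}; each meets A ∖ {l}, so x IS a limit point.
  x = m: opens ∋ x are {i, j, k, l, m}; each meets A ∖ {m}, so x IS a limit point.
Collecting: A' = {i, j, k, l, m}.


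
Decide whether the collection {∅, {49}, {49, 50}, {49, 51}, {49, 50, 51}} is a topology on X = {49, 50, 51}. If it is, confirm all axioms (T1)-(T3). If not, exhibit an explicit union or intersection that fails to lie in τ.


τ IS a topology on X.

Axiom (T1): ∅ ∈ τ? Yes; X ∈ τ? Yes.
Axiom (T2/T3): check pairwise unions and intersections of members of τ.
All pairwise intersections and unions checked — each lies in τ. Therefore τ satisfies (T1), (T2), (T3): it IS a topology on X.


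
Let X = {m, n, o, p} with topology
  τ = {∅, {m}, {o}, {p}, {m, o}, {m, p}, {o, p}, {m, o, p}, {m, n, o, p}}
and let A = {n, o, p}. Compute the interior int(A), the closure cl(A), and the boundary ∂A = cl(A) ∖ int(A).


int(A) = {o, p}, cl(A) = {n, o, p}, ∂A = {n}.

Closed sets in (X, τ) are complements of opens:
  closed(X, τ) = {∅, {n}, {m, n}, {n, o}, {n, p}, {m, n, o}, {m, n, p}, {n, o, p}, {m, n, o, p}}.
int(A) = ⋃ {U ∈ τ : U ⊆ A}. Opens contained in A: ∅, {o}, {p}, {o, p}.
Taking the union of these: int(A) = {o, p}.
cl(A) = ⋂ {C closed : A ⊆ C}. Closed sets containing A: {n, o, p}, {m, n, o, p}.
Intersecting these: cl(A) = {n, o, p}.
∂A = cl(A) ∖ int(A) = {n, o, p} ∖ {o, p} = {n}.


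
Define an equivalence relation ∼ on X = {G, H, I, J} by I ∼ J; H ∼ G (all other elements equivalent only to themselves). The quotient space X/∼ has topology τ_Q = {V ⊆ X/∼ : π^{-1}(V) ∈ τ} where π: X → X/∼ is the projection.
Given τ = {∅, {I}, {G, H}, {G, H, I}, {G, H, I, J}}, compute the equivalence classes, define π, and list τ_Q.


X/∼ = {[G=H], [I=J]}; |τ_Q| = 3.

Equivalence classes: [G=H], [I=J].
Quotient map π: X → X/∼ sends G ↦ [G=H], H ↦ [G=H], I ↦ [I=J], J ↦ [I=J].
For each subset V ⊆ X/∼, compute π^{-1}(V) ⊆ X and check whether π^{-1}(V) ∈ τ. V is open in τ_Q iff π^{-1}(V) ∈ τ.
  V = {}: π^{-1}(V) = ∅ ∈ τ ✓.
  V = {[G=H]}: π^{-1}(V) = {G, H} ∈ τ ✓.
  V = {[I=J]}: π^{-1}(V) = {I, J} ∉ τ ✗.
  V = {[G=H], [I=J]}: π^{-1}(V) = {G, H, I, J} ∈ τ ✓.
Open sets in the quotient: τ_Q = {{}, {[G=H]}, {[G=H], [I=J]}} (3 elements).


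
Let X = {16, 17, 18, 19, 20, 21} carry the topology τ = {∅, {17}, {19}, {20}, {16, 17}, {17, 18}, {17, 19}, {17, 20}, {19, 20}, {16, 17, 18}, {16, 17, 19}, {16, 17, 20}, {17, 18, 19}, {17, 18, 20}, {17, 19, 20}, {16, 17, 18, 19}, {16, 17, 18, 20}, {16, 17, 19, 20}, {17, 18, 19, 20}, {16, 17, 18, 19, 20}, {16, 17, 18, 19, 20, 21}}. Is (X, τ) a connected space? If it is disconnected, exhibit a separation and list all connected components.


(X, τ) is connected.

Find clopen sets (U ∈ τ with X ∖ U ∈ τ):
  U = ∅, X ∖ U = {16, 17, 18, 19, 20, 21} — both open, so U is clopen.
  U = {16, 17, 18, 19, 20, 21}, X ∖ U = ∅ — both open, so U is clopen.
Only trivial clopens (∅ and X) exist, so (X, τ) is connected.
Compute connected components by grouping points that agree on all clopens:
  component: {16, 17, 18, 19, 20, 21}


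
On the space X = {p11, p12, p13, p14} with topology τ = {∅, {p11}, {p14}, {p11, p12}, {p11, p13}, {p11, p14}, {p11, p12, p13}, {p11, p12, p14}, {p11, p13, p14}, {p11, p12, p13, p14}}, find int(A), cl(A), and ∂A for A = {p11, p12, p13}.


int(A) = {p11, p12, p13}, cl(A) = {p11, p12, p13}, ∂A = ∅.

Closed sets in (X, τ) are complements of opens:
  closed(X, τ) = {∅, {p12}, {p13}, {p14}, {p12, p13}, {p12, p14}, {p13, p14}, {p11, p12, p13}, {p12, p13, p14}, {p11, p12, p13, p14}}.
int(A) = ⋃ {U ∈ τ : U ⊆ A}. Opens contained in A: ∅, {p11}, {p11, p12}, {p11, p13}, {p11, p12, p13}.
Taking the union of these: int(A) = {p11, p12, p13}.
cl(A) = ⋂ {C closed : A ⊆ C}. Closed sets containing A: {p11, p12, p13}, {p11, p12, p13, p14}.
Intersecting these: cl(A) = {p11, p12, p13}.
∂A = cl(A) ∖ int(A) = {p11, p12, p13} ∖ {p11, p12, p13} = ∅.


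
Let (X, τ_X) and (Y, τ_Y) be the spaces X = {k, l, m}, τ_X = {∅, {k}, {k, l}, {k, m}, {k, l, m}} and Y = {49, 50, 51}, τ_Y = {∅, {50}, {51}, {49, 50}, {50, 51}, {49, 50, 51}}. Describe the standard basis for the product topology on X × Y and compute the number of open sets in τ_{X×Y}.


Basis B = {∅ × ∅, {k} × {50}, {k} × {51}, {k} × {49, 50}, {k} × {50, 51}, {k, l} × {50}, {k, m} × {50}, {k, l} × {51}, {k, m} × {51}, {k} × {49, 50, 51}, {k, l, m} × {50}, {k, l, m} × {51}, {k, l} × {49, 50}, {k, m} × {49, 50}, {k, l} × {50, 51}, {k, m} × {50, 51}, {k, l} × {49, 50, 51}, {k, m} × {49, 50, 51}, {k, l, m} × {49, 50}, {k, l, m} × {50, 51}, {k, l, m} × {49, 50, 51}}; |τ_{X×Y}| = 70.

Enumerate products U × V with U ∈ τ_X, V ∈ τ_Y (deduplicated):
  ∅ × ∅ = {} (∅)
  {k} × {50} = {(k,50)}
  {k} × {51} = {(k,51)}
  {k} × {49, 50} = {(k,49), (k,50)}
  {k} × {50, 51} = {(k,50), (k,51)}
  {k, l} × {50} = {(k,50), (l,50)}
  {k, m} × {50} = {(k,50), (m,50)}
  {k, l} × {51} = {(k,51), (l,51)}
  {k, m} × {51} = {(k,51), (m,51)}
  {k} × {49, 50, 51} = {(k,49), (k,50), (k,51)}
  {k, l, m} × {50} = {(k,50), (l,50), (m,50)}
  {k, l, m} × {51} = {(k,51), (l,51), (m,51)}
  {k, l} × {49, 50} = {(k,49), (k,50), (l,49), (l,50)}
  {k, m} × {49, 50} = {(k,49), (k,50), (m,49), (m,50)}
  {k, l} × {50, 51} = {(k,50), (k,51), (l,50), (l,51)}
  {k, m} × {50, 51} = {(k,50), (k,51), (m,50), (m,51)}
  {k, l} × {49, 50, 51} = {(k,49), (k,50), (k,51), (l,49), (l,50), (l,51)}
  {k, m} × {49, 50, 51} = {(k,49), (k,50), (k,51), (m,49), (m,50), (m,51)}
  {k, l, m} × {49, 50} = {(k,49), (k,50), (l,49), (l,50), (m,49), (m,50)}
  {k, l, m} × {50, 51} = {(k,50), (k,51), (l,50), (l,51), (m,50), (m,51)}
  {k, l, m} × {49, 50, 51} = {(k,49), (k,50), (k,51), (l,49), (l,50), (l,51), (m,49), (m,50), (m,51)}
These 21 distinct sets form the basis B.
Close under arbitrary unions to get τ_{X×Y}; counting gives |τ_{X×Y}| = 70.


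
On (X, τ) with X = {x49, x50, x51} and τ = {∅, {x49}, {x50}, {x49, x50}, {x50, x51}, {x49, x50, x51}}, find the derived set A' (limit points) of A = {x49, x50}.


A' = {x51}

For each x ∈ X, list the open sets U ∈ τ with x ∈ U, then check whether U ∩ (A ∖ {x}) ≠ ∅ for every such U.
  x = x49: open {x49} ∋ x has {x49} ∩ (A ∖ {x49}) = ∅, so x is NOT a limit point.
  x = x50: open {x50} ∋ x has {x50} ∩ (A ∖ {x50}) = ∅, so x is NOT a limit point.
  x = x51: opens ∋ x are {x50, x51}, {x49, x50, x51}; each meets A ∖ {x51}, so x IS a limit point.
Collecting: A' = {x51}.


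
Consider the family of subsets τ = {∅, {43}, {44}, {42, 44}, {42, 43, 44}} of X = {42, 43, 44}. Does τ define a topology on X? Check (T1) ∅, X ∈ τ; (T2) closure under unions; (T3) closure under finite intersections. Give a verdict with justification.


τ is NOT a topology on X.

Axiom (T1): ∅ ∈ τ? Yes; X ∈ τ? Yes.
Axiom (T2/T3): check pairwise unions and intersections of members of τ.
Counterexample for (T2): {43} ∪ {44} = {43, 44} ∉ τ. Therefore τ is NOT a topology.


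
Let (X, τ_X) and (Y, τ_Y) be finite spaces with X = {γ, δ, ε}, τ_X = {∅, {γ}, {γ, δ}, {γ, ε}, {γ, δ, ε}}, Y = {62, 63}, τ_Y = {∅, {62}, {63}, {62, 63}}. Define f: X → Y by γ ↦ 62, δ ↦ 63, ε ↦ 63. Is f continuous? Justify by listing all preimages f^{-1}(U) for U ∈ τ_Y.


f is NOT continuous.

Compute f^{-1}(U) for each U ∈ τ_Y:
  U = ∅: f^{-1}(U) = ∅ ∈ τ_X ✓.
  U = {62}: f^{-1}(U) = {γ} ∈ τ_X ✓.
  U = {63}: f^{-1}(U) = {δ, ε} ∉ τ_X ✗.
  U = {62, 63}: f^{-1}(U) = {γ, δ, ε} ∈ τ_X ✓.
Found U = {63} with f^{-1}(U) = {δ, ε} not in τ_X. Therefore f is NOT continuous.


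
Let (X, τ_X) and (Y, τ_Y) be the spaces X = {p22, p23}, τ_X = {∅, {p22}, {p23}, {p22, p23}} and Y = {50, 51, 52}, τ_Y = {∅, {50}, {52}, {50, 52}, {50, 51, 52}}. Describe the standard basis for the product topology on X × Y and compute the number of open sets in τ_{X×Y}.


Basis B = {∅ × ∅, {p22} × {50}, {p22} × {52}, {p23} × {50}, {p23} × {52}, {p22} × {50, 52}, {p22, p23} × {50}, {p22, p23} × {52}, {p23} × {50, 52}, {p22} × {50, 51, 52}, {p23} × {50, 51, 52}, {p22, p23} × {50, 52}, {p22, p23} × {50, 51, 52}}; |τ_{X×Y}| = 25.

Enumerate products U × V with U ∈ τ_X, V ∈ τ_Y (deduplicated):
  ∅ × ∅ = {} (∅)
  {p22} × {50} = {(p22,50)}
  {p22} × {52} = {(p22,52)}
  {p23} × {50} = {(p23,50)}
  {p23} × {52} = {(p23,52)}
  {p22} × {50, 52} = {(p22,50), (p22,52)}
  {p22, p23} × {50} = {(p22,50), (p23,50)}
  {p22, p23} × {52} = {(p22,52), (p23,52)}
  {p23} × {50, 52} = {(p23,50), (p23,52)}
  {p22} × {50, 51, 52} = {(p22,50), (p22,51), (p22,52)}
  {p23} × {50, 51, 52} = {(p23,50), (p23,51), (p23,52)}
  {p22, p23} × {50, 52} = {(p22,50), (p22,52), (p23,50), (p23,52)}
  {p22, p23} × {50, 51, 52} = {(p22,50), (p22,51), (p22,52), (p23,50), (p23,51), (p23,52)}
These 13 distinct sets form the basis B.
Close under arbitrary unions to get τ_{X×Y}; counting gives |τ_{X×Y}| = 25.


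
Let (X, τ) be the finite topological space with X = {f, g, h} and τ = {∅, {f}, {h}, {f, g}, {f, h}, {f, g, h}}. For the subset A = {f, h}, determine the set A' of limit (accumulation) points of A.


A' = {g}

For each x ∈ X, list the open sets U ∈ τ with x ∈ U, then check whether U ∩ (A ∖ {x}) ≠ ∅ for every such U.
  x = f: open {f} ∋ x has {f} ∩ (A ∖ {f}) = ∅, so x is NOT a limit point.
  x = g: opens ∋ x are {f, g}, {f, g, h}; each meets A ∖ {g}, so x IS a limit point.
  x = h: open {h} ∋ x has {h} ∩ (A ∖ {h}) = ∅, so x is NOT a limit point.
Collecting: A' = {g}.


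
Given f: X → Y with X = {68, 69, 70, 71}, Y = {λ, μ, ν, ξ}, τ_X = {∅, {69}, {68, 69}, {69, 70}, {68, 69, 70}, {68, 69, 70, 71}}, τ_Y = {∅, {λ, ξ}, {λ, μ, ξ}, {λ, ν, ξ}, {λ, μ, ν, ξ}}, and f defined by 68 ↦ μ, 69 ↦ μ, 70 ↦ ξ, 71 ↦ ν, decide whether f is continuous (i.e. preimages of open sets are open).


f is NOT continuous.

Compute f^{-1}(U) for each U ∈ τ_Y:
  U = ∅: f^{-1}(U) = ∅ ∈ τ_X ✓.
  U = {λ, ξ}: f^{-1}(U) = {70} ∉ τ_X ✗.
  U = {λ, μ, ξ}: f^{-1}(U) = {68, 69, 70} ∈ τ_X ✓.
  U = {λ, ν, ξ}: f^{-1}(U) = {70, 71} ∉ τ_X ✗.
  U = {λ, μ, ν, ξ}: f^{-1}(U) = {68, 69, 70, 71} ∈ τ_X ✓.
Found U = {λ, ξ} with f^{-1}(U) = {70} not in τ_X. Therefore f is NOT continuous.


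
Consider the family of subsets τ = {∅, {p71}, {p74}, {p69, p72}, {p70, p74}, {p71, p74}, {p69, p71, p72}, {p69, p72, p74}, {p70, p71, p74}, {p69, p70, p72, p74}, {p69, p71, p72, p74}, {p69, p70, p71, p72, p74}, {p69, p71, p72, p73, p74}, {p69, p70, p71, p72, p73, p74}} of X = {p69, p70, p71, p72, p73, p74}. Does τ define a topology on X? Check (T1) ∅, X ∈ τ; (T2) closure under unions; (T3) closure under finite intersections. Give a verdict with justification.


τ IS a topology on X.

Axiom (T1): ∅ ∈ τ? Yes; X ∈ τ? Yes.
Axiom (T2/T3): check pairwise unions and intersections of members of τ.
All pairwise intersections and unions checked — each lies in τ. Therefore τ satisfies (T1), (T2), (T3): it IS a topology on X.


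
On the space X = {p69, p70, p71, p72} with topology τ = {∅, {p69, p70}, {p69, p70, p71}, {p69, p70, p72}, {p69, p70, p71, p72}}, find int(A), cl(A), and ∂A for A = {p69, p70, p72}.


int(A) = {p69, p70, p72}, cl(A) = {p69, p70, p71, p72}, ∂A = {p71}.

Closed sets in (X, τ) are complements of opens:
  closed(X, τ) = {∅, {p71}, {p72}, {p71, p72}, {p69, p70, p71, p72}}.
int(A) = ⋃ {U ∈ τ : U ⊆ A}. Opens contained in A: ∅, {p69, p70}, {p69, p70, p72}.
Taking the union of these: int(A) = {p69, p70, p72}.
cl(A) = ⋂ {C closed : A ⊆ C}. Closed sets containing A: {p69, p70, p71, p72}.
Intersecting these: cl(A) = {p69, p70, p71, p72}.
∂A = cl(A) ∖ int(A) = {p69, p70, p71, p72} ∖ {p69, p70, p72} = {p71}.


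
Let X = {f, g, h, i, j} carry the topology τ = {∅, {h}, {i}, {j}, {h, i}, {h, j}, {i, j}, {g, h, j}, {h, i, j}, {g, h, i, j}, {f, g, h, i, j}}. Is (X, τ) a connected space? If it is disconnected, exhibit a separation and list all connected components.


(X, τ) is connected.

Find clopen sets (U ∈ τ with X ∖ U ∈ τ):
  U = ∅, X ∖ U = {f, g, h, i, j} — both open, so U is clopen.
  U = {f, g, h, i, j}, X ∖ U = ∅ — both open, so U is clopen.
Only trivial clopens (∅ and X) exist, so (X, τ) is connected.
Compute connected components by grouping points that agree on all clopens:
  component: {f, g, h, i, j}


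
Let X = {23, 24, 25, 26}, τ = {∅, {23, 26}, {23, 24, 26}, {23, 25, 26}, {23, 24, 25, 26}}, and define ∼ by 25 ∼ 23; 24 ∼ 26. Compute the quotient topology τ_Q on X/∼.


X/∼ = {[23=25], [24=26]}; |τ_Q| = 2.

Equivalence classes: [23=25], [24=26].
Quotient map π: X → X/∼ sends 23 ↦ [23=25], 24 ↦ [24=26], 25 ↦ [23=25], 26 ↦ [24=26].
For each subset V ⊆ X/∼, compute π^{-1}(V) ⊆ X and check whether π^{-1}(V) ∈ τ. V is open in τ_Q iff π^{-1}(V) ∈ τ.
  V = {}: π^{-1}(V) = ∅ ∈ τ ✓.
  V = {[23=25]}: π^{-1}(V) = {23, 25} ∉ τ ✗.
  V = {[24=26]}: π^{-1}(V) = {24, 26} ∉ τ ✗.
  V = {[23=25], [24=26]}: π^{-1}(V) = {23, 24, 25, 26} ∈ τ ✓.
Open sets in the quotient: τ_Q = {{}, {[23=25], [24=26]}} (2 elements).


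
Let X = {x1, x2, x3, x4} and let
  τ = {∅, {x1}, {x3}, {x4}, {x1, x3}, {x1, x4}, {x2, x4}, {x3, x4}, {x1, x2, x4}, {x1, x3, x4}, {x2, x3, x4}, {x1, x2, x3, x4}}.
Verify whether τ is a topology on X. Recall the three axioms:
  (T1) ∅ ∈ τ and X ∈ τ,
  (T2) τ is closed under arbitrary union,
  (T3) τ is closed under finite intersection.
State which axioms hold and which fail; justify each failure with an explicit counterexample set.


τ IS a topology on X.

Axiom (T1): ∅ ∈ τ? Yes; X ∈ τ? Yes.
Axiom (T2/T3): check pairwise unions and intersections of members of τ.
All pairwise intersections and unions checked — each lies in τ. Therefore τ satisfies (T1), (T2), (T3): it IS a topology on X.


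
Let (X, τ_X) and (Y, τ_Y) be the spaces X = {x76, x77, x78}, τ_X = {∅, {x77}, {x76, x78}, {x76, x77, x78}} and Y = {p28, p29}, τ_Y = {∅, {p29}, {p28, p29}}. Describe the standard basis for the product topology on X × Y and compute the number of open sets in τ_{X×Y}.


Basis B = {∅ × ∅, {x77} × {p29}, {x76, x78} × {p29}, {x77} × {p28, p29}, {x76, x77, x78} × {p29}, {x76, x78} × {p28, p29}, {x76, x77, x78} × {p28, p29}}; |τ_{X×Y}| = 9.

Enumerate products U × V with U ∈ τ_X, V ∈ τ_Y (deduplicated):
  ∅ × ∅ = {} (∅)
  {x77} × {p29} = {(x77,p29)}
  {x76, x78} × {p29} = {(x76,p29), (x78,p29)}
  {x77} × {p28, p29} = {(x77,p28), (x77,p29)}
  {x76, x77, x78} × {p29} = {(x76,p29), (x77,p29), (x78,p29)}
  {x76, x78} × {p28, p29} = {(x76,p28), (x76,p29), (x78,p28), (x78,p29)}
  {x76, x77, x78} × {p28, p29} = {(x76,p28), (x76,p29), (x77,p28), (x77,p29), (x78,p28), (x78,p29)}
These 7 distinct sets form the basis B.
Close under arbitrary unions to get τ_{X×Y}; counting gives |τ_{X×Y}| = 9.


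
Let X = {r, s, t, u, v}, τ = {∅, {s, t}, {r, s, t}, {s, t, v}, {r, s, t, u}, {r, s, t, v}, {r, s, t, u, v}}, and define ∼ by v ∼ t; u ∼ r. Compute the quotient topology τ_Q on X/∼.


X/∼ = {[r=u], [s], [t=v]}; |τ_Q| = 3.

Equivalence classes: [r=u], [s], [t=v].
Quotient map π: X → X/∼ sends r ↦ [r=u], s ↦ [s], t ↦ [t=v], u ↦ [r=u], v ↦ [t=v].
For each subset V ⊆ X/∼, compute π^{-1}(V) ⊆ X and check whether π^{-1}(V) ∈ τ. V is open in τ_Q iff π^{-1}(V) ∈ τ.
  V = {}: π^{-1}(V) = ∅ ∈ τ ✓.
  V = {[r=u]}: π^{-1}(V) = {r, u} ∉ τ ✗.
  V = {[s]}: π^{-1}(V) = {s} ∉ τ ✗.
  V = {[r=u], [s]}: π^{-1}(V) = {r, s, u} ∉ τ ✗.
  V = {[t=v]}: π^{-1}(V) = {t, v} ∉ τ ✗.
  V = {[r=u], [t=v]}: π^{-1}(V) = {r, t, u, v} ∉ τ ✗.
  V = {[s], [t=v]}: π^{-1}(V) = {s, t, v} ∈ τ ✓.
  V = {[r=u], [s], [t=v]}: π^{-1}(V) = {r, s, t, u, v} ∈ τ ✓.
Open sets in the quotient: τ_Q = {{}, {[s], [t=v]}, {[r=u], [s], [t=v]}} (3 elements).


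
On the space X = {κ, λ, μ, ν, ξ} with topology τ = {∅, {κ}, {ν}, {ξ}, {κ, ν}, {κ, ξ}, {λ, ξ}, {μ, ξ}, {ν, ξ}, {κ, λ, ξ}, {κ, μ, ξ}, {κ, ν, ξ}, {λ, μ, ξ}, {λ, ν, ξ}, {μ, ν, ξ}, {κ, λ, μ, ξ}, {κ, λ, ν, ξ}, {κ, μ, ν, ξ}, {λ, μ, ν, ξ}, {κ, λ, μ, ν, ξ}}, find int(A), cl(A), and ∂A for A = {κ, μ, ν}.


int(A) = {κ, ν}, cl(A) = {κ, μ, ν}, ∂A = {μ}.

Closed sets in (X, τ) are complements of opens:
  closed(X, τ) = {∅, {κ}, {λ}, {μ}, {ν}, {κ, λ}, {κ, μ}, {κ, ν}, {λ, μ}, {λ, ν}, {μ, ν}, {κ, λ, μ}, {κ, λ, ν}, {κ, μ, ν}, {λ, μ, ν}, {λ, μ, ξ}, {κ, λ, μ, ν}, {κ, λ, μ, ξ}, {λ, μ, ν, ξ}, {κ, λ, μ, ν, ξ}}.
int(A) = ⋃ {U ∈ τ : U ⊆ A}. Opens contained in A: ∅, {κ}, {ν}, {κ, ν}.
Taking the union of these: int(A) = {κ, ν}.
cl(A) = ⋂ {C closed : A ⊆ C}. Closed sets containing A: {κ, μ, ν}, {κ, λ, μ, ν}, {κ, λ, μ, ν, ξ}.
Intersecting these: cl(A) = {κ, μ, ν}.
∂A = cl(A) ∖ int(A) = {κ, μ, ν} ∖ {κ, ν} = {μ}.


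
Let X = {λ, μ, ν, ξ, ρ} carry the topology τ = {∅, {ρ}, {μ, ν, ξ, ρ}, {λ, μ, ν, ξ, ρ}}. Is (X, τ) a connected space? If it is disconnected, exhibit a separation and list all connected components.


(X, τ) is connected.

Find clopen sets (U ∈ τ with X ∖ U ∈ τ):
  U = ∅, X ∖ U = {λ, μ, ν, ξ, ρ} — both open, so U is clopen.
  U = {λ, μ, ν, ξ, ρ}, X ∖ U = ∅ — both open, so U is clopen.
Only trivial clopens (∅ and X) exist, so (X, τ) is connected.
Compute connected components by grouping points that agree on all clopens:
  component: {λ, μ, ν, ξ, ρ}


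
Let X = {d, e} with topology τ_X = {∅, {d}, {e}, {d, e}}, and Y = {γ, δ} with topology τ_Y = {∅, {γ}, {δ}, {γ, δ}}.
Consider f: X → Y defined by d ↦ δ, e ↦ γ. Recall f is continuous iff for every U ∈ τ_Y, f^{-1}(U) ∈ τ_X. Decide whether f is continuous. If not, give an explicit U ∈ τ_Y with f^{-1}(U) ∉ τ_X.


f IS continuous.

Compute f^{-1}(U) for each U ∈ τ_Y:
  U = ∅: f^{-1}(U) = ∅ ∈ τ_X ✓.
  U = {γ}: f^{-1}(U) = {e} ∈ τ_X ✓.
  U = {δ}: f^{-1}(U) = {d} ∈ τ_X ✓.
  U = {γ, δ}: f^{-1}(U) = {d, e} ∈ τ_X ✓.
Every preimage lies in τ_X, so f IS continuous.


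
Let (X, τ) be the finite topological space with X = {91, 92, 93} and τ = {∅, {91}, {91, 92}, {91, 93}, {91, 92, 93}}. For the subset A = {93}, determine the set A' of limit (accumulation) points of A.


A' = ∅

For each x ∈ X, list the open sets U ∈ τ with x ∈ U, then check whether U ∩ (A ∖ {x}) ≠ ∅ for every such U.
  x = 91: open {91} ∋ x has {91} ∩ (A ∖ {91}) = ∅, so x is NOT a limit point.
  x = 92: open {91, 92} ∋ x has {91, 92} ∩ (A ∖ {92}) = ∅, so x is NOT a limit point.
  x = 93: open {91, 93} ∋ x has {91, 93} ∩ (A ∖ {93}) = ∅, so x is NOT a limit point.
Collecting: A' = ∅.


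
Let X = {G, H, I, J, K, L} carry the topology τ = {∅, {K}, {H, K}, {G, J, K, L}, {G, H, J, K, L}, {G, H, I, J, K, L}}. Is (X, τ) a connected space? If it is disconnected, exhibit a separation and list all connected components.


(X, τ) is connected.

Find clopen sets (U ∈ τ with X ∖ U ∈ τ):
  U = ∅, X ∖ U = {G, H, I, J, K, L} — both open, so U is clopen.
  U = {G, H, I, J, K, L}, X ∖ U = ∅ — both open, so U is clopen.
Only trivial clopens (∅ and X) exist, so (X, τ) is connected.
Compute connected components by grouping points that agree on all clopens:
  component: {G, H, I, J, K, L}


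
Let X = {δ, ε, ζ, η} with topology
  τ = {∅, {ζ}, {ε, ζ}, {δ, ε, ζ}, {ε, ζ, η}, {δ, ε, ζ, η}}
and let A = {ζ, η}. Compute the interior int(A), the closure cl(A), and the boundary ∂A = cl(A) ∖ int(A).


int(A) = {ζ}, cl(A) = {δ, ε, ζ, η}, ∂A = {δ, ε, η}.

Closed sets in (X, τ) are complements of opens:
  closed(X, τ) = {∅, {δ}, {η}, {δ, η}, {δ, ε, η}, {δ, ε, ζ, η}}.
int(A) = ⋃ {U ∈ τ : U ⊆ A}. Opens contained in A: ∅, {ζ}.
Taking the union of these: int(A) = {ζ}.
cl(A) = ⋂ {C closed : A ⊆ C}. Closed sets containing A: {δ, ε, ζ, η}.
Intersecting these: cl(A) = {δ, ε, ζ, η}.
∂A = cl(A) ∖ int(A) = {δ, ε, ζ, η} ∖ {ζ} = {δ, ε, η}.


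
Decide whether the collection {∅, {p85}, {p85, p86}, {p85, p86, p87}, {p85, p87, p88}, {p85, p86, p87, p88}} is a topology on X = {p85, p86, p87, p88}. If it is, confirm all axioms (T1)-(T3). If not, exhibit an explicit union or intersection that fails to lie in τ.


τ is NOT a topology on X.

Axiom (T1): ∅ ∈ τ? Yes; X ∈ τ? Yes.
Axiom (T2/T3): check pairwise unions and intersections of members of τ.
Counterexample for (T3): {p85, p86, p87} ∩ {p85, p87, p88} = {p85, p87} ∉ τ. Therefore τ is NOT a topology.


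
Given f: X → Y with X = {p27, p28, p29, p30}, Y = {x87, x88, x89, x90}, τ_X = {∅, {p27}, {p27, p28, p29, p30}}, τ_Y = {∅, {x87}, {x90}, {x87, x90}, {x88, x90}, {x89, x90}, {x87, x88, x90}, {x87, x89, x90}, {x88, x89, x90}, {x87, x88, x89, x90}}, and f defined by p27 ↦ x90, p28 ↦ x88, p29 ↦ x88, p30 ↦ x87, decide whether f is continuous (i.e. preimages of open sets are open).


f is NOT continuous.

Compute f^{-1}(U) for each U ∈ τ_Y:
  U = ∅: f^{-1}(U) = ∅ ∈ τ_X ✓.
  U = {x87}: f^{-1}(U) = {p30} ∉ τ_X ✗.
  U = {x90}: f^{-1}(U) = {p27} ∈ τ_X ✓.
  U = {x87, x90}: f^{-1}(U) = {p27, p30} ∉ τ_X ✗.
  U = {x88, x90}: f^{-1}(U) = {p27, p28, p29} ∉ τ_X ✗.
  U = {x89, x90}: f^{-1}(U) = {p27} ∈ τ_X ✓.
  U = {x87, x88, x90}: f^{-1}(U) = {p27, p28, p29, p30} ∈ τ_X ✓.
  U = {x87, x89, x90}: f^{-1}(U) = {p27, p30} ∉ τ_X ✗.
  U = {x88, x89, x90}: f^{-1}(U) = {p27, p28, p29} ∉ τ_X ✗.
  U = {x87, x88, x89, x90}: f^{-1}(U) = {p27, p28, p29, p30} ∈ τ_X ✓.
Found U = {x87} with f^{-1}(U) = {p30} not in τ_X. Therefore f is NOT continuous.


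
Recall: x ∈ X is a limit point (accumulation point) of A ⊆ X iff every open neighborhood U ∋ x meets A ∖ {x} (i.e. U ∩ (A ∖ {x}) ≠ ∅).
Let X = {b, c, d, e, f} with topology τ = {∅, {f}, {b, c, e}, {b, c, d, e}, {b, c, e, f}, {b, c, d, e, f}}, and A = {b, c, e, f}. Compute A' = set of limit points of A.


A' = {b, c, d, e}

For each x ∈ X, list the open sets U ∈ τ with x ∈ U, then check whether U ∩ (A ∖ {x}) ≠ ∅ for every such U.
  x = b: opens ∋ x are {b, c, e}, {b, c, d, e}, {b, c, e, f}, {b, c, d, e, f}; each meets A ∖ {b}, so x IS a limit point.
  x = c: opens ∋ x are {b, c, e}, {b, c, d, e}, {b, c, e, f}, {b, c, d, e, f}; each meets A ∖ {c}, so x IS a limit point.
  x = d: opens ∋ x are {b, c, d, e}, {b, c, d, e, f}; each meets A ∖ {d}, so x IS a limit point.
  x = e: opens ∋ x are {b, c, e}, {b, c, d, e}, {b, c, e, f}, {b, c, d, e, f}; each meets A ∖ {e}, so x IS a limit point.
  x = f: open {f} ∋ x has {f} ∩ (A ∖ {f}) = ∅, so x is NOT a limit point.
Collecting: A' = {b, c, d, e}.


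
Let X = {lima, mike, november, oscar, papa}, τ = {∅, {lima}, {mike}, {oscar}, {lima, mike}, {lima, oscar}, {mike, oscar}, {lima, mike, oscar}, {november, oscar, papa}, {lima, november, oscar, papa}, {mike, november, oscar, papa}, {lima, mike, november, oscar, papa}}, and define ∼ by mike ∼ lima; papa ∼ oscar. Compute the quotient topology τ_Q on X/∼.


X/∼ = {[lima=mike], [november], [oscar=papa]}; |τ_Q| = 4.

Equivalence classes: [lima=mike], [november], [oscar=papa].
Quotient map π: X → X/∼ sends lima ↦ [lima=mike], mike ↦ [lima=mike], november ↦ [november], oscar ↦ [oscar=papa], papa ↦ [oscar=papa].
For each subset V ⊆ X/∼, compute π^{-1}(V) ⊆ X and check whether π^{-1}(V) ∈ τ. V is open in τ_Q iff π^{-1}(V) ∈ τ.
  V = {}: π^{-1}(V) = ∅ ∈ τ ✓.
  V = {[lima=mike]}: π^{-1}(V) = {lima, mike} ∈ τ ✓.
  V = {[november]}: π^{-1}(V) = {november} ∉ τ ✗.
  V = {[lima=mike], [november]}: π^{-1}(V) = {lima, mike, november} ∉ τ ✗.
  V = {[oscar=papa]}: π^{-1}(V) = {oscar, papa} ∉ τ ✗.
  V = {[lima=mike], [oscar=papa]}: π^{-1}(V) = {lima, mike, oscar, papa} ∉ τ ✗.
  V = {[november], [oscar=papa]}: π^{-1}(V) = {november, oscar, papa} ∈ τ ✓.
  V = {[lima=mike], [november], [oscar=papa]}: π^{-1}(V) = {lima, mike, november, oscar, papa} ∈ τ ✓.
Open sets in the quotient: τ_Q = {{}, {[lima=mike]}, {[november], [oscar=papa]}, {[lima=mike], [november], [oscar=papa]}} (4 elements).


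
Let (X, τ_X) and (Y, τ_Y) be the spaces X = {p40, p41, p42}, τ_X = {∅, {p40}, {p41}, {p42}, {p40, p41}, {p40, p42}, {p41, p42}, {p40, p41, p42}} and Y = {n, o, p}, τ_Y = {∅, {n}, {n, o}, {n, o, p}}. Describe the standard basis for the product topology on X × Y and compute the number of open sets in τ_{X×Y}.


Basis B = {∅ × ∅, {p40} × {n}, {p41} × {n}, {p42} × {n}, {p40} × {n, o}, {p40, p41} × {n}, {p40, p42} × {n}, {p41} × {n, o}, {p41, p42} × {n}, {p42} × {n, o}, {p40} × {n, o, p}, {p40, p41, p42} × {n}, {p41} × {n, o, p}, {p42} × {n, o, p}, {p40, p41} × {n, o}, {p40, p42} × {n, o}, {p41, p42} × {n, o}, {p40, p41} × {n, o, p}, {p40, p42} × {n, o, p}, {p40, p41, p42} × {n, o}, {p41, p42} × {n, o, p}, {p40, p41, p42} × {n, o, p}}; |τ_{X×Y}| = 64.

Enumerate products U × V with U ∈ τ_X, V ∈ τ_Y (deduplicated):
  ∅ × ∅ = {} (∅)
  {p40} × {n} = {(p40,n)}
  {p41} × {n} = {(p41,n)}
  {p42} × {n} = {(p42,n)}
  {p40} × {n, o} = {(p40,n), (p40,o)}
  {p40, p41} × {n} = {(p40,n), (p41,n)}
  {p40, p42} × {n} = {(p40,n), (p42,n)}
  {p41} × {n, o} = {(p41,n), (p41,o)}
  {p41, p42} × {n} = {(p41,n), (p42,n)}
  {p42} × {n, o} = {(p42,n), (p42,o)}
  {p40} × {n, o, p} = {(p40,n), (p40,o), (p40,p)}
  {p40, p41, p42} × {n} = {(p40,n), (p41,n), (p42,n)}
  {p41} × {n, o, p} = {(p41,n), (p41,o), (p41,p)}
  {p42} × {n, o, p} = {(p42,n), (p42,o), (p42,p)}
  {p40, p41} × {n, o} = {(p40,n), (p40,o), (p41,n), (p41,o)}
  {p40, p42} × {n, o} = {(p40,n), (p40,o), (p42,n), (p42,o)}
  {p41, p42} × {n, o} = {(p41,n), (p41,o), (p42,n), (p42,o)}
  {p40, p41} × {n, o, p} = {(p40,n), (p40,o), (p40,p), (p41,n), (p41,o), (p41,p)}
  {p40, p42} × {n, o, p} = {(p40,n), (p40,o), (p40,p), (p42,n), (p42,o), (p42,p)}
  {p40, p41, p42} × {n, o} = {(p40,n), (p40,o), (p41,n), (p41,o), (p42,n), (p42,o)}
  {p41, p42} × {n, o, p} = {(p41,n), (p41,o), (p41,p), (p42,n), (p42,o), (p42,p)}
  {p40, p41, p42} × {n, o, p} = {(p40,n), (p40,o), (p40,p), (p41,n), (p41,o), (p41,p), (p42,n), (p42,o), (p42,p)}
These 22 distinct sets form the basis B.
Close under arbitrary unions to get τ_{X×Y}; counting gives |τ_{X×Y}| = 64.


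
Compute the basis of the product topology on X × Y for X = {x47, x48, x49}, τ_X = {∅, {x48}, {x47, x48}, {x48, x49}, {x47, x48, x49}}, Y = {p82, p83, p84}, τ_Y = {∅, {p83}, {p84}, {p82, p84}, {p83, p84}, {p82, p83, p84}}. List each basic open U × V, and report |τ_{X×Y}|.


Basis B = {∅ × ∅, {x48} × {p83}, {x48} × {p84}, {x47, x48} × {p83}, {x47, x48} × {p84}, {x48} × {p82, p84}, {x48} × {p83, p84}, {x48, x49} × {p83}, {x48, x49} × {p84}, {x47, x48, x49} × {p83}, {x47, x48, x49} × {p84}, {x48} × {p82, p83, p84}, {x47, x48} × {p82, p84}, {x47, x48} × {p83, p84}, {x48, x49} × {p82, p84}, {x48, x49} × {p83, p84}, {x47, x48} × {p82, p83, p84}, {x47, x48, x49} × {p82, p84}, {x47, x48, x49} × {p83, p84}, {x48, x49} × {p82, p83, p84}, {x47, x48, x49} × {p82, p83, p84}}; |τ_{X×Y}| = 70.

Enumerate products U × V with U ∈ τ_X, V ∈ τ_Y (deduplicated):
  ∅ × ∅ = {} (∅)
  {x48} × {p83} = {(x48,p83)}
  {x48} × {p84} = {(x48,p84)}
  {x47, x48} × {p83} = {(x47,p83), (x48,p83)}
  {x47, x48} × {p84} = {(x47,p84), (x48,p84)}
  {x48} × {p82, p84} = {(x48,p82), (x48,p84)}
  {x48} × {p83, p84} = {(x48,p83), (x48,p84)}
  {x48, x49} × {p83} = {(x48,p83), (x49,p83)}
  {x48, x49} × {p84} = {(x48,p84), (x49,p84)}
  {x47, x48, x49} × {p83} = {(x47,p83), (x48,p83), (x49,p83)}
  {x47, x48, x49} × {p84} = {(x47,p84), (x48,p84), (x49,p84)}
  {x48} × {p82, p83, p84} = {(x48,p82), (x48,p83), (x48,p84)}
  {x47, x48} × {p82, p84} = {(x47,p82), (x47,p84), (x48,p82), (x48,p84)}
  {x47, x48} × {p83, p84} = {(x47,p83), (x47,p84), (x48,p83), (x48,p84)}
  {x48, x49} × {p82, p84} = {(x48,p82), (x48,p84), (x49,p82), (x49,p84)}
  {x48, x49} × {p83, p84} = {(x48,p83), (x48,p84), (x49,p83), (x49,p84)}
  {x47, x48} × {p82, p83, p84} = {(x47,p82), (x47,p83), (x47,p84), (x48,p82), (x48,p83), (x48,p84)}
  {x47, x48, x49} × {p82, p84} = {(x47,p82), (x47,p84), (x48,p82), (x48,p84), (x49,p82), (x49,p84)}
  {x47, x48, x49} × {p83, p84} = {(x47,p83), (x47,p84), (x48,p83), (x48,p84), (x49,p83), (x49,p84)}
  {x48, x49} × {p82, p83, p84} = {(x48,p82), (x48,p83), (x48,p84), (x49,p82), (x49,p83), (x49,p84)}
  {x47, x48, x49} × {p82, p83, p84} = {(x47,p82), (x47,p83), (x47,p84), (x48,p82), (x48,p83), (x48,p84), (x49,p82), (x49,p83), (x49,p84)}
These 21 distinct sets form the basis B.
Close under arbitrary unions to get τ_{X×Y}; counting gives |τ_{X×Y}| = 70.


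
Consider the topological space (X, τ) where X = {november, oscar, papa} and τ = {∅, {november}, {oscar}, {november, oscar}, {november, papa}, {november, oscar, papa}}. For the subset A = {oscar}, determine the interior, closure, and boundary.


int(A) = {oscar}, cl(A) = {oscar}, ∂A = ∅.

Closed sets in (X, τ) are complements of opens:
  closed(X, τ) = {∅, {oscar}, {papa}, {november, papa}, {oscar, papa}, {november, oscar, papa}}.
int(A) = ⋃ {U ∈ τ : U ⊆ A}. Opens contained in A: ∅, {oscar}.
Taking the union of these: int(A) = {oscar}.
cl(A) = ⋂ {C closed : A ⊆ C}. Closed sets containing A: {oscar}, {oscar, papa}, {november, oscar, papa}.
Intersecting these: cl(A) = {oscar}.
∂A = cl(A) ∖ int(A) = {oscar} ∖ {oscar} = ∅.


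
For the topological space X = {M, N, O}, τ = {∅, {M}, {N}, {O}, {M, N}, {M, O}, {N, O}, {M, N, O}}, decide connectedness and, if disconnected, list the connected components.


(X, τ) is disconnected; components = [{M}, {N}, {O}].

Find clopen sets (U ∈ τ with X ∖ U ∈ τ):
  U = ∅, X ∖ U = {M, N, O} — both open, so U is clopen.
  U = {M}, X ∖ U = {N, O} — both open, so U is clopen.
  U = {N}, X ∖ U = {M, O} — both open, so U is clopen.
  U = {O}, X ∖ U = {M, N} — both open, so U is clopen.
  U = {M, N}, X ∖ U = {O} — both open, so U is clopen.
  U = {M, O}, X ∖ U = {N} — both open, so U is clopen.
  U = {N, O}, X ∖ U = {M} — both open, so U is clopen.
  U = {M, N, O}, X ∖ U = ∅ — both open, so U is clopen.
Nontrivial clopen(s) exist: e.g. {N, O}. So (X, τ) is disconnected.
Compute connected components by grouping points that agree on all clopens:
  component: {M}
  component: {N}
  component: {O}


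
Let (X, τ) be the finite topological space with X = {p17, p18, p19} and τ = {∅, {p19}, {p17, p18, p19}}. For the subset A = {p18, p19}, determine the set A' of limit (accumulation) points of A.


A' = {p17, p18}

For each x ∈ X, list the open sets U ∈ τ with x ∈ U, then check whether U ∩ (A ∖ {x}) ≠ ∅ for every such U.
  x = p17: opens ∋ x are {p17, p18, p19}; each meets A ∖ {p17}, so x IS a limit point.
  x = p18: opens ∋ x are {p17, p18, p19}; each meets A ∖ {p18}, so x IS a limit point.
  x = p19: open {p19} ∋ x has {p19} ∩ (A ∖ {p19}) = ∅, so x is NOT a limit point.
Collecting: A' = {p17, p18}.


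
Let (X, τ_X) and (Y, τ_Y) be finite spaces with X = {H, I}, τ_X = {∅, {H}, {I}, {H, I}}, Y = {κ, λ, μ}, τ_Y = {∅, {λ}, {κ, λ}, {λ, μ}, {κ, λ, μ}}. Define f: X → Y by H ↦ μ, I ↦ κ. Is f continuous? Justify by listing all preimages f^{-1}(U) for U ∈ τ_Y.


f IS continuous.

Compute f^{-1}(U) for each U ∈ τ_Y:
  U = ∅: f^{-1}(U) = ∅ ∈ τ_X ✓.
  U = {λ}: f^{-1}(U) = ∅ ∈ τ_X ✓.
  U = {κ, λ}: f^{-1}(U) = {I} ∈ τ_X ✓.
  U = {λ, μ}: f^{-1}(U) = {H} ∈ τ_X ✓.
  U = {κ, λ, μ}: f^{-1}(U) = {H, I} ∈ τ_X ✓.
Every preimage lies in τ_X, so f IS continuous.


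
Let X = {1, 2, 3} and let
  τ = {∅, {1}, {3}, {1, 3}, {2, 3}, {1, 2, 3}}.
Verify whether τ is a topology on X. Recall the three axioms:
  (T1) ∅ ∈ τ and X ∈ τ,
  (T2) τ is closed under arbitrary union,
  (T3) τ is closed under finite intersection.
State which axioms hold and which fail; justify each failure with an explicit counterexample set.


τ IS a topology on X.

Axiom (T1): ∅ ∈ τ? Yes; X ∈ τ? Yes.
Axiom (T2/T3): check pairwise unions and intersections of members of τ.
All pairwise intersections and unions checked — each lies in τ. Therefore τ satisfies (T1), (T2), (T3): it IS a topology on X.


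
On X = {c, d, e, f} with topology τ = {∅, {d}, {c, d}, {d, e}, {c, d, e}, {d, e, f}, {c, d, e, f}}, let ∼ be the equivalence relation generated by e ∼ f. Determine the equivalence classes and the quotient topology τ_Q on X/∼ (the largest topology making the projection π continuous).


X/∼ = {[c], [d], [e=f]}; |τ_Q| = 5.

Equivalence classes: [c], [d], [e=f].
Quotient map π: X → X/∼ sends c ↦ [c], d ↦ [d], e ↦ [e=f], f ↦ [e=f].
For each subset V ⊆ X/∼, compute π^{-1}(V) ⊆ X and check whether π^{-1}(V) ∈ τ. V is open in τ_Q iff π^{-1}(V) ∈ τ.
  V = {}: π^{-1}(V) = ∅ ∈ τ ✓.
  V = {[c]}: π^{-1}(V) = {c} ∉ τ ✗.
  V = {[d]}: π^{-1}(V) = {d} ∈ τ ✓.
  V = {[c], [d]}: π^{-1}(V) = {c, d} ∈ τ ✓.
  V = {[e=f]}: π^{-1}(V) = {e, f} ∉ τ ✗.
  V = {[c], [e=f]}: π^{-1}(V) = {c, e, f} ∉ τ ✗.
  V = {[d], [e=f]}: π^{-1}(V) = {d, e, f} ∈ τ ✓.
  V = {[c], [d], [e=f]}: π^{-1}(V) = {c, d, e, f} ∈ τ ✓.
Open sets in the quotient: τ_Q = {{}, {[d]}, {[c], [d]}, {[d], [e=f]}, {[c], [d], [e=f]}} (5 elements).


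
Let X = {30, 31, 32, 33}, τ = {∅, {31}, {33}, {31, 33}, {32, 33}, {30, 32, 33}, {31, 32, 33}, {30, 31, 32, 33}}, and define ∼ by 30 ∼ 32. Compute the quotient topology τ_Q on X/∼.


X/∼ = {[30=32], [31], [33]}; |τ_Q| = 6.

Equivalence classes: [30=32], [31], [33].
Quotient map π: X → X/∼ sends 30 ↦ [30=32], 31 ↦ [31], 32 ↦ [30=32], 33 ↦ [33].
For each subset V ⊆ X/∼, compute π^{-1}(V) ⊆ X and check whether π^{-1}(V) ∈ τ. V is open in τ_Q iff π^{-1}(V) ∈ τ.
  V = {}: π^{-1}(V) = ∅ ∈ τ ✓.
  V = {[30=32]}: π^{-1}(V) = {30, 32} ∉ τ ✗.
  V = {[31]}: π^{-1}(V) = {31} ∈ τ ✓.
  V = {[30=32], [31]}: π^{-1}(V) = {30, 31, 32} ∉ τ ✗.
  V = {[33]}: π^{-1}(V) = {33} ∈ τ ✓.
  V = {[30=32], [33]}: π^{-1}(V) = {30, 32, 33} ∈ τ ✓.
  V = {[31], [33]}: π^{-1}(V) = {31, 33} ∈ τ ✓.
  V = {[30=32], [31], [33]}: π^{-1}(V) = {30, 31, 32, 33} ∈ τ ✓.
Open sets in the quotient: τ_Q = {{}, {[31]}, {[33]}, {[30=32], [33]}, {[31], [33]}, {[30=32], [31], [33]}} (6 elements).


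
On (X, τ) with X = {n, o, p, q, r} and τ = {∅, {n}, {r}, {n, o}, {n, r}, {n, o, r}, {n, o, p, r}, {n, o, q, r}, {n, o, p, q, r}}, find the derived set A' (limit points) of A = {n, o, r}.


A' = {o, p, q}

For each x ∈ X, list the open sets U ∈ τ with x ∈ U, then check whether U ∩ (A ∖ {x}) ≠ ∅ for every such U.
  x = n: open {n} ∋ x has {n} ∩ (A ∖ {n}) = ∅, so x is NOT a limit point.
  x = o: opens ∋ x are {n, o}, {n, o, r}, {n, o, p, r}, {n, o, q, r}, {n, o, p, q, r}; each meets A ∖ {o}, so x IS a limit point.
  x = p: opens ∋ x are {n, o, p, r}, {n, o, p, q, r}; each meets A ∖ {p}, so x IS a limit point.
  x = q: opens ∋ x are {n, o, q, r}, {n, o, p, q, r}; each meets A ∖ {q}, so x IS a limit point.
  x = r: open {r} ∋ x has {r} ∩ (A ∖ {r}) = ∅, so x is NOT a limit point.
Collecting: A' = {o, p, q}.
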